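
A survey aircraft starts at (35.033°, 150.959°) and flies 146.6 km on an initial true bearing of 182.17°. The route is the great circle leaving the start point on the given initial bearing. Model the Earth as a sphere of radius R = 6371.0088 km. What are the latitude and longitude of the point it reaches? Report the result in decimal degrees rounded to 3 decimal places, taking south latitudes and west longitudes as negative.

Central angle δ = d/R = 0.023010 rad.
Start latitude φ₁ = 0.611441 rad; initial bearing θ = 3.179466 rad.
sin φ₂ = sin φ₁ cos δ + cos φ₁ sin δ cos θ = (0.574048)(0.999735) + (0.818822)(0.023008)(-0.999283) = 0.555070
φ₂ = asin(0.555070) = 0.588447 rad = 33.716°.
Then Δλ = atan2(-0.000713, 0.681098) = -0.001047 rad, from sin θ sin δ cos φ₁ over cos δ − sin φ₁ sin φ₂.
λ₂ = λ₁ + Δλ = 150.899°.

latitude 33.716°, longitude 150.899°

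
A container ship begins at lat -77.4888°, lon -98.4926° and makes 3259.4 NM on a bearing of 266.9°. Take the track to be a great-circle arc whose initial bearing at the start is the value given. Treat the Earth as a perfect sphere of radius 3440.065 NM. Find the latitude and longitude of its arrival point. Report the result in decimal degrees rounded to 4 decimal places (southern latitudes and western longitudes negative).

latitude -35.4069°, longitude 177.3936°

Central angle δ = d/R = 0.947482 rad.
Converting: φ₁ = -1.352435 rad, θ = 4.658284 rad.
Destination latitude: φ₂ = arcsin( sin φ₁ cos δ + cos φ₁ sin δ cos θ ) = arcsin(-0.579380) = -35.4069°.
Δλ = atan2( sin θ sin δ cos φ₁ , cos δ − sin φ₁ sin φ₂ ) = atan2(-0.175635, 0.018107) = -1.468062 rad = -84.1138°.
λ₂ = -98.4926° + -84.1138° = -182.6064°, normalized to (−180°, 180°] → 177.3936°.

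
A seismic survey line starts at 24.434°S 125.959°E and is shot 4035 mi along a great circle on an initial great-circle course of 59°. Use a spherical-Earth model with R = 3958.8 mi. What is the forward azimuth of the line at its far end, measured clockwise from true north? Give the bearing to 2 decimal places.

Angular distance δ = d/R = 4035 / 3958.8 = 1.019248 rad.
Converting: φ₁ = -0.426454 rad, θ = 1.029744 rad.
sin φ₂ = sin φ₁ cos δ + cos φ₁ sin δ cos θ = (-0.413645)(0.524006) + (0.910438)(0.851714)(0.515038) = 0.182625
φ₂ = asin(0.182625) = 0.183656 rad = 10.523°.
Δλ = atan2( sin θ sin δ cos φ₁ , cos δ − sin φ₁ sin φ₂ ) = atan2(0.664676, 0.599548) = 0.836869 rad = 47.949°.
λ₂ = λ₁ + Δλ = 173.908°.
The forward bearing on arrival equals the back-azimuth from the destination plus 180°.
Back-azimuth from P₂ (10.52°, 173.91°) to P₁ (-24.43°, 125.96°), with Δλ' = λ₁ − λ₂ = -47.95°: atan2( sin Δλ' cos φ₁ , cos φ₂ sin φ₁ − sin φ₂ cos φ₁ cos Δλ' ) = 232.54°.
Final bearing = (232.54° + 180°) mod 360° = 52.54°.

final bearing 52.54°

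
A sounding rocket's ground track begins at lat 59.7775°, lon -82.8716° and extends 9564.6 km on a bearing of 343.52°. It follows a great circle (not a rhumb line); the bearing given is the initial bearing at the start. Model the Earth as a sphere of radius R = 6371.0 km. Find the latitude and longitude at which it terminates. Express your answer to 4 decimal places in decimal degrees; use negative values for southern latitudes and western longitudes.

The arc subtends δ = 9564.6/6371 = 1.501271 rad at the centre.
Start latitude φ₁ = 1.043314 rad; initial bearing θ = 5.995555 rad.
Applying the spherical law of cosines for sides, sin φ₂ = sin φ₁ cos δ + cos φ₁ sin δ cos θ = 0.541541, so φ₂ = 32.7886°.
For the longitude increment, Δλ = atan2( sin θ sin δ cos φ₁, cos δ − sin φ₁ sin φ₂ ) = atan2(-0.142448, -0.398464) = -160.3284°.
λ₂ = -82.8716° + -160.3284° = -243.2000°, normalized to (−180°, 180°] → 116.8000°.

latitude 32.7886°, longitude 116.8000°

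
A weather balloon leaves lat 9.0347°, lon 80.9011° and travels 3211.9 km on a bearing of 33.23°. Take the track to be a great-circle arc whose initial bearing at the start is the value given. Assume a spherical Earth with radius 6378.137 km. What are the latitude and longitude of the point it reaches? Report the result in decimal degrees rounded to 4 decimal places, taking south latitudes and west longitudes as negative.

Angular distance δ = d/R = 3211.9 / 6378.137 = 0.503580 rad.
With φ₁ = 9.0347° = 0.157685 rad and θ = 33.23° = 0.579973 rad:
sin φ₂ = sin φ₁ cos δ + cos φ₁ sin δ cos θ = (0.157033)(0.875861) + (0.987593)(0.482564)(0.836477) = 0.536185
φ₂ = asin(0.536185) = 0.565910 rad = 32.4243°.
Δλ = atan2( sin θ sin δ cos φ₁ , cos δ − sin φ₁ sin φ₂ ) = atan2(0.261165, 0.791662) = 0.318652 rad = 18.2574°.
Hence λ₂ = 80.9011° + 18.2574° = 99.1585°.

latitude 32.4243°, longitude 99.1585°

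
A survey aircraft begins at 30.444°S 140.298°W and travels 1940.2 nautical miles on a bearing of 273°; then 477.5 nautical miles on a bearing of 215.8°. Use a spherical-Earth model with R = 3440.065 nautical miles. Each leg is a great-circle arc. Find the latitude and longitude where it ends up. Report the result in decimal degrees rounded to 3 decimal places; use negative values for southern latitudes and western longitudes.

latitude -30.190°, longitude 178.624°

Apply the spherical direct solution leg by leg, carrying full precision between legs.
Leg 1: from (-30.444°, -140.298°), δ = 1940.2/3440.065 = 0.564001 rad, θ = 273° → φ = -23.835°, λ = -176.003°.
Leg 2: from (-23.835°, -176.003°), δ = 477.5/3440.065 = 0.138806 rad, θ = 215.8° → φ = -30.190°, λ = 178.624°.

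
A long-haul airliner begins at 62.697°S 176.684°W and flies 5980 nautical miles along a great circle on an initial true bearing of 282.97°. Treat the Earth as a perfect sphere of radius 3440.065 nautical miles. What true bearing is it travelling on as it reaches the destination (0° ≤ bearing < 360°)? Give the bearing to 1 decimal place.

final bearing 332.5°

The arc subtends δ = 5980/3440.065 = 1.738339 rad at the centre.
With φ₁ = -62.697° = -1.094269 rad and θ = 282.97° = 4.938758 rad:
sin φ₂ = sin φ₁ cos δ + cos φ₁ sin δ cos θ = (-0.888593)(-0.166760) + (0.458696)(0.985997)(0.224441) = 0.249691
φ₂ = asin(0.249691) = 0.252361 rad = 14.459°.
Δλ = atan2( sin θ sin δ cos φ₁ , cos δ − sin φ₁ sin φ₂ ) = atan2(-0.440735, 0.055113) = -1.446394 rad = -82.872°.
λ₂ = -176.684° + -82.872° = -259.556°, normalized to (−180°, 180°] → 100.444°.
The forward bearing on arrival equals the back-azimuth from the destination plus 180°.
Back-azimuth from P₂ (14.5°, 100.4°) to P₁ (-62.7°, -176.7°), with Δλ' = λ₁ − λ₂ = -277.1°: atan2( sin Δλ' cos φ₁ , cos φ₂ sin φ₁ − sin φ₂ cos φ₁ cos Δλ' ) = 152.5°.
Final bearing = (152.5° + 180°) mod 360° = 332.5°.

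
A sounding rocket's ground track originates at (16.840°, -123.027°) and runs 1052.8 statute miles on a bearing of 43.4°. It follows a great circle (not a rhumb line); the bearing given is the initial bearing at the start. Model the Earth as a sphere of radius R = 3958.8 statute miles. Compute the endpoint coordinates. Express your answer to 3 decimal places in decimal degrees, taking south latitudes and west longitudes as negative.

latitude 27.534°, longitude -111.277°

Angular distance δ = d/R = 1052.8 / 3958.8 = 0.265939 rad.
With φ₁ = 16.840° = 0.293913 rad and θ = 43.4° = 0.757473 rad:
sin φ₂ = sin φ₁ cos δ + cos φ₁ sin δ cos θ = (0.289700)(0.964846) + (0.957117)(0.262816)(0.726575) = 0.462282
φ₂ = asin(0.462282) = 0.480567 rad = 27.534°.
Then Δλ = atan2(0.172834, 0.830923) = 0.205078 rad, from sin θ sin δ cos φ₁ over cos δ − sin φ₁ sin φ₂.
λ₂ = λ₁ + Δλ = -111.277°.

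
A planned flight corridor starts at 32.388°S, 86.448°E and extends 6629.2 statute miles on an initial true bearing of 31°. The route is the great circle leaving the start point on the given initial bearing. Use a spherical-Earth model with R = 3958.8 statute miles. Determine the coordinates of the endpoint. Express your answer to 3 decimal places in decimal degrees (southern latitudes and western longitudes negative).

The arc subtends δ = 6629.2/3958.8 = 1.674548 rad at the centre.
Start latitude φ₁ = -0.565277 rad; initial bearing θ = 0.541052 rad.
sin φ₂ = sin φ₁ cos δ + cos φ₁ sin δ cos θ = (-0.535650)(-0.103565) + (0.844440)(0.994623)(0.857167) = 0.775409
φ₂ = asin(0.775409) = 0.887363 rad = 50.842°.
Δλ = atan2( sin θ sin δ cos φ₁ , cos δ − sin φ₁ sin φ₂ ) = atan2(0.432580, 0.311782) = 0.946279 rad = 54.218°.
Hence λ₂ = 86.448° + 54.218° = 140.666°.

latitude 50.842°, longitude 140.666°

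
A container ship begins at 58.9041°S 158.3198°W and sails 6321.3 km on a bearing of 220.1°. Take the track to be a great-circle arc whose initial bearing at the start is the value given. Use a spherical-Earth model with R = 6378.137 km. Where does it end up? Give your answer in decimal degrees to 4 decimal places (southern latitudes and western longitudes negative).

The arc subtends δ = 6321.3/6378.137 = 0.991089 rad at the centre.
Start latitude φ₁ = -1.028070 rad; initial bearing θ = 3.841470 rad.
sin φ₂ = sin φ₁ cos δ + cos φ₁ sin δ cos θ = (-0.856304)(0.547779) + (0.516472)(0.836623)(-0.764921) = -0.799582
φ₂ = asin(-0.799582) = -0.926599 rad = -53.0902°.
Δλ = atan2( sin θ sin δ cos φ₁ , cos δ − sin φ₁ sin φ₂ ) = atan2(-0.278321, -0.136906) = -2.027944 rad = -116.1926°.
λ₂ = -158.3198° + -116.1926° = -274.5124°, normalized to (−180°, 180°] → 85.4876°.

latitude -53.0902°, longitude 85.4876°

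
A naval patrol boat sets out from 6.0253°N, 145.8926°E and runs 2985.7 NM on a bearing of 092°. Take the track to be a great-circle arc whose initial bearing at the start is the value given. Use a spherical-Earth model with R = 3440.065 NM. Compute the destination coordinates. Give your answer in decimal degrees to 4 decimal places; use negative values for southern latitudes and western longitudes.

latitude 2.3711°, longitude -164.3625°

Angular distance δ = d/R = 2985.7 / 3440.065 = 0.867920 rad.
Start latitude φ₁ = 0.105161 rad; initial bearing θ = 1.605703 rad.
Applying the spherical law of cosines for sides, sin φ₂ = sin φ₁ cos δ + cos φ₁ sin δ cos θ = 0.041372, so φ₂ = 2.3711°.
Then Δλ = atan2(0.758309, 0.642073) = 0.868212 rad, from sin θ sin δ cos φ₁ over cos δ − sin φ₁ sin φ₂.
λ₂ = 145.8926° + 49.7449° = 195.6375°, normalized to (−180°, 180°] → -164.3625°.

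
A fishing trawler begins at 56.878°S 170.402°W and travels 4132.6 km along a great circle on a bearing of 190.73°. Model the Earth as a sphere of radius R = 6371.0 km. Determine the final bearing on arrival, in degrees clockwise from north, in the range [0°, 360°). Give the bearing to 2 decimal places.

The arc subtends δ = 4132.6/6371 = 0.648658 rad at the centre.
With φ₁ = -56.878° = -0.992708 rad and θ = 190.73° = 3.328866 rad:
Applying the spherical law of cosines for sides, sin φ₂ = sin φ₁ cos δ + cos φ₁ sin δ cos θ = -0.991739, so φ₂ = -82.630°.
Then Δλ = atan2(-0.061459, -0.033695) = -2.072299 rad, from sin θ sin δ cos φ₁ over cos δ − sin φ₁ sin φ₂.
λ₂ = -170.402° + -118.734° = -289.136°, normalized to (−180°, 180°] → 70.864°.
The forward bearing on arrival equals the back-azimuth from the destination plus 180°.
Back-azimuth from P₂ (-82.63°, 70.86°) to P₁ (-56.88°, -170.40°), with Δλ' = λ₁ − λ₂ = -241.27°: atan2( sin Δλ' cos φ₁ , cos φ₂ sin φ₁ − sin φ₂ cos φ₁ cos Δλ' ) = 127.52°.
Final bearing = (127.52° + 180°) mod 360° = 307.52°.

final bearing 307.52°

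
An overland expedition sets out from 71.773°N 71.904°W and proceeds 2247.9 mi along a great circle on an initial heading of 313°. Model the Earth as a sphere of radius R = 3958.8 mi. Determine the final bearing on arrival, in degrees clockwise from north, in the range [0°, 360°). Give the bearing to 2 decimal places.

Central angle δ = d/R = 0.567824 rad.
Start latitude φ₁ = 1.252675 rad; initial bearing θ = 5.462881 rad.
sin φ₂ = sin φ₁ cos δ + cos φ₁ sin δ cos θ = (0.949825)(0.843073) + (0.312783)(0.537798)(0.681998) = 0.915494
φ₂ = asin(0.915494) = 1.156733 rad = 66.276°.
Δλ = atan2( sin θ sin δ cos φ₁ , cos δ − sin φ₁ sin φ₂ ) = atan2(-0.123024, -0.026485) = -1.782844 rad = -102.149°.
λ₂ = λ₁ + Δλ = -174.053°.
The forward bearing on arrival equals the back-azimuth from the destination plus 180°.
Back-azimuth from P₂ (66.28°, -174.05°) to P₁ (71.77°, -71.90°), with Δλ' = λ₁ − λ₂ = 102.15°: atan2( sin Δλ' cos φ₁ , cos φ₂ sin φ₁ − sin φ₂ cos φ₁ cos Δλ' ) = 34.65°.
Final bearing = (34.65° + 180°) mod 360° = 214.65°.

final bearing 214.65°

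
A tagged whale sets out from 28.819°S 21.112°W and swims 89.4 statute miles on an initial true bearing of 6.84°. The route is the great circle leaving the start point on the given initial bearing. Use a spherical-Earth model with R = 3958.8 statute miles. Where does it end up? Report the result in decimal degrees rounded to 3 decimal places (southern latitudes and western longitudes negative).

latitude -27.534°, longitude -20.938°

The arc subtends δ = 89.4/3958.8 = 0.022583 rad at the centre.
Start latitude φ₁ = -0.502986 rad; initial bearing θ = 0.119381 rad.
Applying the spherical law of cosines for sides, sin φ₂ = sin φ₁ cos δ + cos φ₁ sin δ cos θ = -0.462278, so φ₂ = -27.534°.
Δλ = atan2( sin θ sin δ cos φ₁ , cos δ − sin φ₁ sin φ₂ ) = atan2(0.002356, 0.776907) = 0.003033 rad = 0.174°.
λ₂ = λ₁ + Δλ = -20.938°.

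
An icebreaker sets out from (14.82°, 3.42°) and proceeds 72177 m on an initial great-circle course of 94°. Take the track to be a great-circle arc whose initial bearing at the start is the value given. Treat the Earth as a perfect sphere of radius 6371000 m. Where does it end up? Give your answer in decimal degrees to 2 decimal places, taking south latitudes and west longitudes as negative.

δ = 72177/6371000 = 0.011329 rad (0.6491°).
Converting: φ₁ = 0.258658 rad, θ = 1.640609 rad.
Applying the spherical law of cosines for sides, sin φ₂ = sin φ₁ cos δ + cos φ₁ sin δ cos θ = 0.255003, so φ₂ = 14.77°.
For the longitude increment, Δλ = atan2( sin θ sin δ cos φ₁, cos δ − sin φ₁ sin φ₂ ) = atan2(0.010925, 0.934710) = 0.67°.
Hence λ₂ = 3.42° + 0.67° = 4.09°.

latitude 14.77°, longitude 4.09°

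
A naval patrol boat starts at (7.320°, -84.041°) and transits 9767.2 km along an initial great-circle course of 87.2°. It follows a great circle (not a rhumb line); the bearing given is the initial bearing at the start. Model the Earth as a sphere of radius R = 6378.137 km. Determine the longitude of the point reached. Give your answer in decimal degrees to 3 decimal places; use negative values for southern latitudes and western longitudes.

Central angle δ = d/R = 1.531356 rad.
Start latitude φ₁ = 0.127758 rad; initial bearing θ = 1.521927 rad.
Applying the spherical law of cosines for sides, sin φ₂ = sin φ₁ cos δ + cos φ₁ sin δ cos θ = 0.053438, so φ₂ = 3.063°.
Then Δλ = atan2(0.989895, 0.032621) = 1.537854 rad, from sin θ sin δ cos φ₁ over cos δ − sin φ₁ sin φ₂.
λ₂ = -84.041° + 88.113° = 4.072°.

longitude 4.072°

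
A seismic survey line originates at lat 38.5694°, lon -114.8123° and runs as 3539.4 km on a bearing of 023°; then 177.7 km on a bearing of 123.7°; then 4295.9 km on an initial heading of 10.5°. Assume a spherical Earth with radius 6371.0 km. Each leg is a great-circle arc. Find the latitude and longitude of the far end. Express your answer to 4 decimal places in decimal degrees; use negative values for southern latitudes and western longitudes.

latitude 75.7876°, longitude 70.3470°

Apply the spherical direct solution leg by leg, carrying full precision between legs.
Leg 1: from (38.5694°, -114.8123°), δ = 3539.4/6371 = 0.555549 rad, θ = 23° → φ = 65.4056°, λ = -85.1330°.
Leg 2: from (65.4056°, -85.1330°), δ = 177.7/6371 = 0.027892 rad, θ = 123.7° → φ = 64.4864°, λ = -82.0451°.
Leg 3: from (64.4864°, -82.0451°), δ = 4295.9/6371 = 0.674290 rad, θ = 10.5° → φ = 75.7876°, λ = 70.3470°.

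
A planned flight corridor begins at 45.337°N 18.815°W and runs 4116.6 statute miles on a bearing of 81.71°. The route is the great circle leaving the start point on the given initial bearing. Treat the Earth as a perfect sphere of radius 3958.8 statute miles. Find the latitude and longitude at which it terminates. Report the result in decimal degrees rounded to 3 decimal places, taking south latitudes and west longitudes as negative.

latitude 26.586°, longitude 53.780°

Angular distance δ = d/R = 4116.6 / 3958.8 = 1.039861 rad.
Start latitude φ₁ = 0.791280 rad; initial bearing θ = 1.426109 rad.
Destination latitude: φ₂ = arcsin( sin φ₁ cos δ + cos φ₁ sin δ cos θ ) = arcsin(0.447535) = 26.586°.
Then Δλ = atan2(0.599831, 0.188029) = 1.267028 rad, from sin θ sin δ cos φ₁ over cos δ − sin φ₁ sin φ₂.
λ₂ = λ₁ + Δλ = 53.780°.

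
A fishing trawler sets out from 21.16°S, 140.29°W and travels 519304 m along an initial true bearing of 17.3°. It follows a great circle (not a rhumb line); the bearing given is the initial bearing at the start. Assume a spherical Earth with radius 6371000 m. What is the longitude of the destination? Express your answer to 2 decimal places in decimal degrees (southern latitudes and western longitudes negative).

Angular distance δ = d/R = 519304 / 6371000 = 0.081511 rad.
Converting: φ₁ = -0.369312 rad, θ = 0.301942 rad.
sin φ₂ = sin φ₁ cos δ + cos φ₁ sin δ cos θ = (-0.360974)(0.996680) + (0.932576)(0.081420)(0.954761) = -0.287279
φ₂ = asin(-0.287279) = -0.291385 rad = -16.70°.
Δλ = atan2( sin θ sin δ cos φ₁ , cos δ − sin φ₁ sin φ₂ ) = atan2(0.022580, 0.892980) = 0.025281 rad = 1.45°.
Hence λ₂ = -140.29° + 1.45° = -138.84°.

longitude -138.84°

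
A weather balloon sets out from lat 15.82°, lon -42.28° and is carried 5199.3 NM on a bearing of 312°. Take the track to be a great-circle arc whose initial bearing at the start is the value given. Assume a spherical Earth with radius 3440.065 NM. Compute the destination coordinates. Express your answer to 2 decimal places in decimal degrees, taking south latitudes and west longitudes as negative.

latitude 41.21°, longitude -141.84°

δ = 5199.3/3440.065 = 1.511396 rad (86.5966°).
With φ₁ = 15.82° = 0.276111 rad and θ = 312° = 5.445427 rad:
Destination latitude: φ₂ = arcsin( sin φ₁ cos δ + cos φ₁ sin δ cos θ ) = arcsin(0.658834) = 41.21°.
For the longitude increment, Δλ = atan2( sin θ sin δ cos φ₁, cos δ − sin φ₁ sin φ₂ ) = atan2(-0.713736, -0.120243) = -99.56°.
λ₂ = λ₁ + Δλ = -141.84°.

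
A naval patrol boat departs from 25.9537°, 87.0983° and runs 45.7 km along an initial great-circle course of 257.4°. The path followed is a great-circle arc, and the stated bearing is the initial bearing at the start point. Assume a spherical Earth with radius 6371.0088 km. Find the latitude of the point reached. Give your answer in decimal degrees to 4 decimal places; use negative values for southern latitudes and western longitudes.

latitude 25.8634°

The arc subtends δ = 45.7/6371.0088 = 0.007173 rad at the centre.
Converting: φ₁ = 0.452978 rad, θ = 4.492477 rad.
sin φ₂ = sin φ₁ cos δ + cos φ₁ sin δ cos θ = (0.437645)(0.999974) + (0.899148)(0.007173)(-0.218143) = 0.436226
φ₂ = asin(0.436226) = 0.451401 rad = 25.8634°.
Then Δλ = atan2(-0.006294, 0.809062) = -0.007780 rad, from sin θ sin δ cos φ₁ over cos δ − sin φ₁ sin φ₂.
Hence λ₂ = 87.0983° + -0.4457° = 86.6526°.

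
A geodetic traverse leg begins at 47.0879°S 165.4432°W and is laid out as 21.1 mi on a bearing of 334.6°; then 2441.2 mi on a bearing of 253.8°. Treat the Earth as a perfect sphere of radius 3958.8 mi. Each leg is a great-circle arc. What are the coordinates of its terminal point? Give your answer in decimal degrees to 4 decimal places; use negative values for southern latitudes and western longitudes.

latitude -44.8493°, longitude 142.8000°

Apply the spherical direct solution leg by leg, carrying full precision between legs.
Leg 1: from (-47.0879°, -165.4432°), δ = 21.1/3958.8 = 0.005330 rad, θ = 334.6° → φ = -46.8119°, λ = -165.6346°.
Leg 2: from (-46.8119°, -165.6346°), δ = 2441.2/3958.8 = 0.616652 rad, θ = 253.8° → φ = -44.8493°, λ = 142.8000°.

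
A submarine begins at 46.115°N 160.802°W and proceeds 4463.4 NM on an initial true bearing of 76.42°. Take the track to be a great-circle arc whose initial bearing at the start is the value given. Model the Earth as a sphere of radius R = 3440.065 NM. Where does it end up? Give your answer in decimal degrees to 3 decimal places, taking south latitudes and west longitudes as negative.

Angular distance δ = d/R = 4463.4 / 3440.065 = 1.297475 rad.
Start latitude φ₁ = 0.804859 rad; initial bearing θ = 1.333781 rad.
Destination latitude: φ₂ = arcsin( sin φ₁ cos δ + cos φ₁ sin δ cos θ ) = arcsin(0.351274) = 20.565°.
Δλ = atan2( sin θ sin δ cos φ₁ , cos δ − sin φ₁ sin φ₂ ) = atan2(0.648820, 0.016756) = 1.544977 rad = 88.521°.
λ₂ = λ₁ + Δλ = -72.281°.

latitude 20.565°, longitude -72.281°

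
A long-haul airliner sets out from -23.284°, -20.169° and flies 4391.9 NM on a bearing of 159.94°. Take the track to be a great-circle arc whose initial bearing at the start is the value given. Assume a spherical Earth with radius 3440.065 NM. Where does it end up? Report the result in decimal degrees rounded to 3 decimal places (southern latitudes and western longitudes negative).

δ = 4391.9/3440.065 = 1.276691 rad (73.1490°).
Converting: φ₁ = -0.406382 rad, θ = 2.791480 rad.
Destination latitude: φ₂ = arcsin( sin φ₁ cos δ + cos φ₁ sin δ cos θ ) = arcsin(-0.940371) = -70.114°.
Then Δλ = atan2(0.301540, -0.081835) = 1.835802 rad, from sin θ sin δ cos φ₁ over cos δ − sin φ₁ sin φ₂.
Hence λ₂ = -20.169° + 105.184° = 85.015°.

latitude -70.114°, longitude 85.015°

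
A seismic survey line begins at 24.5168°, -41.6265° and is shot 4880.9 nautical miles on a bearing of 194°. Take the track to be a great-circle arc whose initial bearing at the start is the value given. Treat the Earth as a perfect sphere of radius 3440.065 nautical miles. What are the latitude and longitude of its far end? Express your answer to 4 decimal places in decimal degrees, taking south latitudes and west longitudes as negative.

δ = 4880.9/3440.065 = 1.418839 rad (81.2935°).
Start latitude φ₁ = 0.427899 rad; initial bearing θ = 3.385939 rad.
Destination latitude: φ₂ = arcsin( sin φ₁ cos δ + cos φ₁ sin δ cos θ ) = arcsin(-0.809827) = -54.0790°.
Then Δλ = atan2(-0.217574, 0.487419) = -0.419839 rad, from sin θ sin δ cos φ₁ over cos δ − sin φ₁ sin φ₂.
λ₂ = λ₁ + Δλ = -65.6815°.

latitude -54.0790°, longitude -65.6815°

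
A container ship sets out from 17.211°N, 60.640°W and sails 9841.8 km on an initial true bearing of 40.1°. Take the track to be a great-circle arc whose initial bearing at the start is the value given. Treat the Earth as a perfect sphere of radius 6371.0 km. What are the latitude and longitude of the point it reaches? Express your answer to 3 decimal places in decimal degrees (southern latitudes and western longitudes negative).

δ = 9841.8/6371 = 1.544781 rad (88.5094°).
Converting: φ₁ = 0.300389 rad, θ = 0.699877 rad.
Applying the spherical law of cosines for sides, sin φ₂ = sin φ₁ cos δ + cos φ₁ sin δ cos θ = 0.738119, so φ₂ = 47.571°.
Δλ = atan2( sin θ sin δ cos φ₁ , cos δ − sin φ₁ sin φ₂ ) = atan2(0.615073, -0.192391) = 1.873949 rad = 107.369°.
Hence λ₂ = -60.640° + 107.369° = 46.729°.

latitude 47.571°, longitude 46.729°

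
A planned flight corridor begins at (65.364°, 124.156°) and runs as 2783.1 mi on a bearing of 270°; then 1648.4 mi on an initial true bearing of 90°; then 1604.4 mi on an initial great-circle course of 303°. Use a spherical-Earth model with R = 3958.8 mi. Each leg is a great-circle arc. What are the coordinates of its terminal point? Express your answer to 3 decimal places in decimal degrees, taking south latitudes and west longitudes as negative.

Apply the spherical direct solution leg by leg, carrying full precision between legs.
Leg 1: from (65.364°, 124.156°), δ = 2783.1/3958.8 = 0.703016 rad, θ = 270° → φ = 43.904°, λ = 60.348°.
Leg 2: from (43.904°, 60.348°), δ = 1648.4/3958.8 = 0.416389 rad, θ = 90° → φ = 39.361°, λ = 91.890°.
Leg 3: from (39.361°, 91.890°), δ = 1604.4/3958.8 = 0.405274 rad, θ = 303° → φ = 48.491°, λ = 61.960°.

latitude 48.491°, longitude 61.960°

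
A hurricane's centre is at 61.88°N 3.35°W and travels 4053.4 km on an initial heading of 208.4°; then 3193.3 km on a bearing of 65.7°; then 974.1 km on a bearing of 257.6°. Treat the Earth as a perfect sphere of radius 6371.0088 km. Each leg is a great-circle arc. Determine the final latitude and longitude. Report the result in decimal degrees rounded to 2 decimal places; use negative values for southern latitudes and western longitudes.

Apply the spherical direct solution leg by leg, carrying full precision between legs.
Leg 1: from (61.88°, -3.35°), δ = 4053.4/6371.0088 = 0.636226 rad, θ = 208.4° → φ = 27.58°, λ = -21.94°.
Leg 2: from (27.58°, -21.94°), δ = 3193.3/6371.0088 = 0.501224 rad, θ = 65.7° → φ = 35.55°, λ = 10.62°.
Leg 3: from (35.55°, 10.62°), δ = 974.1/6371.0088 = 0.152896 rad, θ = 257.6° → φ = 33.23°, λ = 0.38°.

latitude 33.23°, longitude 0.38°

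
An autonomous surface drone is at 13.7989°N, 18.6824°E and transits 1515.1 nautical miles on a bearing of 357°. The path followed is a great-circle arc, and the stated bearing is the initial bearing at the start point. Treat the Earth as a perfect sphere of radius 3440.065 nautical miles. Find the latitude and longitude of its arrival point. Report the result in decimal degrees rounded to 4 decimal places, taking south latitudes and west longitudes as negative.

The arc subtends δ = 1515.1/3440.065 = 0.440428 rad at the centre.
With φ₁ = 13.7989° = 0.240836 rad and θ = 357° = 6.230825 rad:
Applying the spherical law of cosines for sides, sin φ₂ = sin φ₁ cos δ + cos φ₁ sin δ cos θ = 0.629208, so φ₂ = 38.9917°.
Then Δλ = atan2(-0.021668, 0.754494) = -0.028711 rad, from sin θ sin δ cos φ₁ over cos δ − sin φ₁ sin φ₂.
λ₂ = 18.6824° + -1.6450° = 17.0374°.

latitude 38.9917°, longitude 17.0374°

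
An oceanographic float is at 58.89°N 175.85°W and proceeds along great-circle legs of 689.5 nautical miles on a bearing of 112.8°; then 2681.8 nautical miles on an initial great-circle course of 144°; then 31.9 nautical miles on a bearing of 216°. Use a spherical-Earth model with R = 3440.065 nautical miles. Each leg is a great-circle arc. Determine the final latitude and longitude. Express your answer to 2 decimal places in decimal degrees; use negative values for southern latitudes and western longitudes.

latitude 12.66°, longitude -133.29°

Apply the spherical direct solution leg by leg, carrying full precision between legs.
Leg 1: from (58.89°, -175.85°), δ = 689.5/3440.065 = 0.200432 rad, θ = 112.8° → φ = 53.05°, λ = -158.07°.
Leg 2: from (53.05°, -158.07°), δ = 2681.8/3440.065 = 0.779578 rad, θ = 144° → φ = 13.09°, λ = -132.97°.
Leg 3: from (13.09°, -132.97°), δ = 31.9/3440.065 = 0.009273 rad, θ = 216° → φ = 12.66°, λ = -133.29°.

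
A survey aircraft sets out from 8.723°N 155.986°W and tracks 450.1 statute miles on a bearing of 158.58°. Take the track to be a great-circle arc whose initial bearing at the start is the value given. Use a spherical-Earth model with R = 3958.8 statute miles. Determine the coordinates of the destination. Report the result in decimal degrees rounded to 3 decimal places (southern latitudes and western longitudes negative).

Angular distance δ = d/R = 450.1 / 3958.8 = 0.113696 rad.
With φ₁ = 8.723° = 0.152245 rad and θ = 158.58° = 2.767743 rad:
Destination latitude: φ₂ = arcsin( sin φ₁ cos δ + cos φ₁ sin δ cos θ ) = arcsin(0.046285) = 2.653°.
For the longitude increment, Δλ = atan2( sin θ sin δ cos φ₁, cos δ − sin φ₁ sin φ₂ ) = atan2(0.040953, 0.986524) = 2.377°.
Hence λ₂ = -155.986° + 2.377° = -153.609°.

latitude 2.653°, longitude -153.609°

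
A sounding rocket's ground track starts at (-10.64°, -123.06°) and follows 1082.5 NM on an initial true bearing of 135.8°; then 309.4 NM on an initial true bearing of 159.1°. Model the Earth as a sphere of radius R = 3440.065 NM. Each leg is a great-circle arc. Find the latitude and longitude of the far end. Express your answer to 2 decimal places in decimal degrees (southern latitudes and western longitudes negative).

latitude -27.98°, longitude -107.41°

Apply the spherical direct solution leg by leg, carrying full precision between legs.
Leg 1: from (-10.64°, -123.06°), δ = 1082.5/3440.065 = 0.314674 rad, θ = 135.8° → φ = -23.18°, λ = -109.48°.
Leg 2: from (-23.18°, -109.48°), δ = 309.4/3440.065 = 0.089940 rad, θ = 159.1° → φ = -27.98°, λ = -107.41°.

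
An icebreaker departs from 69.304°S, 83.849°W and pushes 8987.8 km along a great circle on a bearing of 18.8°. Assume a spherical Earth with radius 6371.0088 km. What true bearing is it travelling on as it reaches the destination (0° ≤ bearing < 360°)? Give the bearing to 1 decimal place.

The arc subtends δ = 8987.8/6371.0088 = 1.410734 rad at the centre.
With φ₁ = -69.304° = -1.209583 rad and θ = 18.8° = 0.328122 rad:
Applying the spherical law of cosines for sides, sin φ₂ = sin φ₁ cos δ + cos φ₁ sin δ cos θ = 0.181184, so φ₂ = 10.439°.
For the longitude increment, Δλ = atan2( sin θ sin δ cos φ₁, cos δ − sin φ₁ sin φ₂ ) = atan2(0.112436, 0.328871) = 18.875°.
λ₂ = λ₁ + Δλ = -64.974°.
The forward bearing on arrival equals the back-azimuth from the destination plus 180°.
Back-azimuth from P₂ (10.4°, -65.0°) to P₁ (-69.3°, -83.8°), with Δλ' = λ₁ − λ₂ = -18.9°: atan2( sin Δλ' cos φ₁ , cos φ₂ sin φ₁ − sin φ₂ cos φ₁ cos Δλ' ) = 186.7°.
Final bearing = (186.7° + 180°) mod 360° = 6.7°.

final bearing 6.7°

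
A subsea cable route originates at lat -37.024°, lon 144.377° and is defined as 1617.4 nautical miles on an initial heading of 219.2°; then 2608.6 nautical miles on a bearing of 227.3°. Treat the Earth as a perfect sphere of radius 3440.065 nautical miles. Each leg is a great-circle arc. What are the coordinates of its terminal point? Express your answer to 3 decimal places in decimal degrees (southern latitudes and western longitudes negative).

Apply the spherical direct solution leg by leg, carrying full precision between legs.
Leg 1: from (-37.024°, 144.377°), δ = 1617.4/3440.065 = 0.470166 rad, θ = 219.2° → φ = -54.796°, λ = 114.596°.
Leg 2: from (-54.796°, 114.596°), δ = 2608.6/3440.065 = 0.758300 rad, θ = 227.3° → φ = -59.550°, λ = 28.836°.

latitude -59.550°, longitude 28.836°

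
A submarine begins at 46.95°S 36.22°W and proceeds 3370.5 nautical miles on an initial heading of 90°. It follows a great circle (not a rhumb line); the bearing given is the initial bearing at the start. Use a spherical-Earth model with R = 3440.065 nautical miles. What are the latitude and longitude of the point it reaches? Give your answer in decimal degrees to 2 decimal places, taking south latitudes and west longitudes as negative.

δ = 3370.5/3440.065 = 0.979778 rad (56.1371°).
With φ₁ = -46.95° = -0.819432 rad and θ = 90° = 1.570796 rad:
Destination latitude: φ₂ = arcsin( sin φ₁ cos δ + cos φ₁ sin δ cos θ ) = arcsin(-0.407184) = -24.03°.
For the longitude increment, Δλ = atan2( sin θ sin δ cos φ₁, cos δ − sin φ₁ sin φ₂ ) = atan2(0.566843, 0.259654) = 65.39°.
λ₂ = -36.22° + 65.39° = 29.17°.

latitude -24.03°, longitude 29.17°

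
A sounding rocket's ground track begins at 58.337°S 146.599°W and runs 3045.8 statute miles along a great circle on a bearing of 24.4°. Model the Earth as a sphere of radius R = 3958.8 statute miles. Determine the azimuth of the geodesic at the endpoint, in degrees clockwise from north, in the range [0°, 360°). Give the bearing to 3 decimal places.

Central angle δ = d/R = 0.769375 rad.
Converting: φ₁ = -1.018173 rad, θ = 0.425860 rad.
Destination latitude: φ₂ = arcsin( sin φ₁ cos δ + cos φ₁ sin δ cos θ ) = arcsin(-0.278856) = -16.192°.
Δλ = atan2( sin θ sin δ cos φ₁ , cos δ − sin φ₁ sin φ₂ ) = atan2(0.150858, 0.480998) = 0.303919 rad = 17.413°.
λ₂ = -146.599° + 17.413° = -129.186°.
The forward bearing on arrival equals the back-azimuth from the destination plus 180°.
Back-azimuth from P₂ (-16.192°, -129.186°) to P₁ (-58.337°, -146.599°), with Δλ' = λ₁ − λ₂ = -17.413°: atan2( sin Δλ' cos φ₁ , cos φ₂ sin φ₁ − sin φ₂ cos φ₁ cos Δλ' ) = 193.050°.
Final bearing = (193.050° + 180°) mod 360° = 13.050°.

final bearing 13.050°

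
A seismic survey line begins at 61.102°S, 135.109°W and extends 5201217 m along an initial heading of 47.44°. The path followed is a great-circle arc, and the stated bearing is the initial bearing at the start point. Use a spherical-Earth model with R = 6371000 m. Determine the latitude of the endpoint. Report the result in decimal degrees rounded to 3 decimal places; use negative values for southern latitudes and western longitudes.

latitude -21.187°

Angular distance δ = d/R = 5201217 / 6371000 = 0.816389 rad.
Converting: φ₁ = -1.066431 rad, θ = 0.827984 rad.
Destination latitude: φ₂ = arcsin( sin φ₁ cos δ + cos φ₁ sin δ cos θ ) = arcsin(-0.361409) = -21.187°.
Δλ = atan2( sin θ sin δ cos φ₁ , cos δ − sin φ₁ sin φ₂ ) = atan2(0.259372, 0.368450) = 0.613375 rad = 35.144°.
λ₂ = λ₁ + Δλ = -99.965°.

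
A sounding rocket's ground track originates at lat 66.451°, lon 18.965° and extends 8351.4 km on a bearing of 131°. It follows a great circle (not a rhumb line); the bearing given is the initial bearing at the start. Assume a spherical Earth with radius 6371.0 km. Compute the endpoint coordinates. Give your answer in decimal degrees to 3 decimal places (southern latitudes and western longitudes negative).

The arc subtends δ = 8351.4/6371 = 1.310846 rad at the centre.
Start latitude φ₁ = 1.159789 rad; initial bearing θ = 2.286381 rad.
Applying the spherical law of cosines for sides, sin φ₂ = sin φ₁ cos δ + cos φ₁ sin δ cos θ = -0.017684, so φ₂ = -1.013°.
Then Δλ = atan2(0.291401, 0.273244) = 0.817543 rad, from sin θ sin δ cos φ₁ over cos δ − sin φ₁ sin φ₂.
λ₂ = λ₁ + Δλ = 65.807°.

latitude -1.013°, longitude 65.807°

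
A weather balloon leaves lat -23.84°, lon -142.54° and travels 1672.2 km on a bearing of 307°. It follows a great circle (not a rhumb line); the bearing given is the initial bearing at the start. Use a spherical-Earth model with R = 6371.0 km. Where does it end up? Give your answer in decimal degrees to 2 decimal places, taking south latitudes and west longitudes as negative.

latitude -14.33°, longitude -154.89°

The arc subtends δ = 1672.2/6371 = 0.262471 rad at the centre.
Start latitude φ₁ = -0.416086 rad; initial bearing θ = 5.358161 rad.
sin φ₂ = sin φ₁ cos δ + cos φ₁ sin δ cos θ = (-0.404184)(0.965752) + (0.914678)(0.259467)(0.601815) = -0.247513
φ₂ = asin(-0.247513) = -0.250113 rad = -14.33°.
For the longitude increment, Δλ = atan2( sin θ sin δ cos φ₁, cos δ − sin φ₁ sin φ₂ ) = atan2(-0.189539, 0.865711) = -12.35°.
Hence λ₂ = -142.54° + -12.35° = -154.89°.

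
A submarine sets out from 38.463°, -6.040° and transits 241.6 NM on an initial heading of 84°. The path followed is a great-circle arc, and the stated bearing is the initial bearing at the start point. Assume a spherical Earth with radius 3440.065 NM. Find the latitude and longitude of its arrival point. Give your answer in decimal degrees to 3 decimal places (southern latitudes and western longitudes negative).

Central angle δ = d/R = 0.070231 rad.
With φ₁ = 38.463° = 0.671306 rad and θ = 84° = 1.466077 rad:
sin φ₂ = sin φ₁ cos δ + cos φ₁ sin δ cos θ = (0.622009)(0.997535) + (0.783010)(0.070174)(0.104528) = 0.626219
φ₂ = asin(0.626219) = 0.676694 rad = 38.772°.
Δλ = atan2( sin θ sin δ cos φ₁ , cos δ − sin φ₁ sin φ₂ ) = atan2(0.054646, 0.608021) = 0.089634 rad = 5.136°.
Hence λ₂ = -6.040° + 5.136° = -0.904°.

latitude 38.772°, longitude -0.904°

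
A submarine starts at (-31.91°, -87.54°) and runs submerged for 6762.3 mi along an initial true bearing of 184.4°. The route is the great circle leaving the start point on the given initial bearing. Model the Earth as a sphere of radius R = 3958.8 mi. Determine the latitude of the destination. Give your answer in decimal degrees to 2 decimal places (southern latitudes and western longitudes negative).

Central angle δ = d/R = 1.708169 rad.
Converting: φ₁ = -0.556935 rad, θ = 3.218387 rad.
Destination latitude: φ₂ = arcsin( sin φ₁ cos δ + cos φ₁ sin δ cos θ ) = arcsin(-0.766019) = -50.00°.
Then Δλ = atan2(-0.064512, -0.541848) = -3.023092 rad, from sin θ sin δ cos φ₁ over cos δ − sin φ₁ sin φ₂.
λ₂ = -87.54° + -173.21° = -260.75°, normalized to (−180°, 180°] → 99.25°.

latitude -50.00°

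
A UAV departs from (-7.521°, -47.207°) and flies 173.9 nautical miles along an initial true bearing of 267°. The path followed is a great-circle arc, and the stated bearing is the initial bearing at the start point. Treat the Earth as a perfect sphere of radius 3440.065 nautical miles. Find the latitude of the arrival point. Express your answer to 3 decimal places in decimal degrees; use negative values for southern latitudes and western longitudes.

latitude -7.663°

δ = 173.9/3440.065 = 0.050551 rad (2.8964°).
Converting: φ₁ = -0.131266 rad, θ = 4.660029 rad.
sin φ₂ = sin φ₁ cos δ + cos φ₁ sin δ cos θ = (-0.130890)(0.998723) + (0.991397)(0.050530)(-0.052336) = -0.133344
φ₂ = asin(-0.133344) = -0.133742 rad = -7.663°.
For the longitude increment, Δλ = atan2( sin θ sin δ cos φ₁, cos δ − sin φ₁ sin φ₂ ) = atan2(-0.050026, 0.981269) = -2.918°.
λ₂ = -47.207° + -2.918° = -50.125°.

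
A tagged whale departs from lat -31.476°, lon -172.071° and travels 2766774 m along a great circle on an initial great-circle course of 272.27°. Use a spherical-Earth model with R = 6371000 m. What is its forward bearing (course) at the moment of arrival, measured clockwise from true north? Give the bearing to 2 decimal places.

δ = 2766774/6371000 = 0.434276 rad (24.8822°).
Converting: φ₁ = -0.549360 rad, θ = 4.752008 rad.
Destination latitude: φ₂ = arcsin( sin φ₁ cos δ + cos φ₁ sin δ cos θ ) = arcsin(-0.459460) = -27.352°.
Δλ = atan2( sin θ sin δ cos φ₁ , cos δ − sin φ₁ sin φ₂ ) = atan2(-0.358562, 0.667272) = -0.493084 rad = -28.252°.
λ₂ = -172.071° + -28.252° = -200.323°, normalized to (−180°, 180°] → 159.677°.
The forward bearing on arrival equals the back-azimuth from the destination plus 180°.
Back-azimuth from P₂ (-27.35°, 159.68°) to P₁ (-31.48°, -172.07°), with Δλ' = λ₁ − λ₂ = -331.75°: atan2( sin Δλ' cos φ₁ , cos φ₂ sin φ₁ − sin φ₂ cos φ₁ cos Δλ' ) = 106.37°.
Final bearing = (106.37° + 180°) mod 360° = 286.37°.

final bearing 286.37°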